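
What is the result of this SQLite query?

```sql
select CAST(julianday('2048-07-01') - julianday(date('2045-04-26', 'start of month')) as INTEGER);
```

`start of month` rewinds 2045-04-26 to 2045-04-01.
29 days remain in April 2045 after the 1st (30 − 1).
Full months from May 2045 through June 2048 contribute their day counts.
Then 1 day into July 2048.
Total: 29 + 31 + 30 + 31 + 31 + 30 + 31 + 30 + 31 + 31 + 28 + 31 + 30 + 31 + 30 + 31 + 31 + 30 + 31 + 30 + 31 + 31 + 28 + 31 + 30 + 31 + 30 + 31 + 31 + 30 + 31 + 30 + 31 + 31 + 29 + 31 + 30 + 31 + 30 + 1 = 1187.

1187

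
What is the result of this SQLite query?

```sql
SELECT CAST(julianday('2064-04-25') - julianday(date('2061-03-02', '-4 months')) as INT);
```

Adding -4 months to 2061-03-02 gives 2060-11-02.
28 days remain in November 2060 after the 2nd (30 − 2).
Full months from December 2060 through March 2064 contribute their day counts.
Then 25 days into April 2064.
Total: 28 + 31 + 31 + 28 + 31 + 30 + 31 + 30 + 31 + 31 + 30 + 31 + 30 + 31 + 31 + 28 + 31 + 30 + 31 + 30 + 31 + 31 + 30 + 31 + 30 + 31 + 31 + 28 + 31 + 30 + 31 + 30 + 31 + 31 + 30 + 31 + 30 + 31 + 31 + 29 + 31 + 25 = 1270.

1270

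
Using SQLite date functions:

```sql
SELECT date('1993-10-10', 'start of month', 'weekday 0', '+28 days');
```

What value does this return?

`start of month` rewinds 1993-10-10 to 1993-10-01.
`weekday 0` advances to the next Sunday; 1993-10-01 is a Friday, so it moves forward to 1993-10-03.
Advancing 28 more days within October lands on 1993-10-31.

1993-10-31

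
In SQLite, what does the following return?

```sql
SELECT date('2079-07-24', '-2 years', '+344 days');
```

Adding -2 years to 2079-07-24 gives 2077-07-24.
Applying '+344 days' to 2077-07-24: counting 344 days forward gives 2078-07-03.

2078-07-03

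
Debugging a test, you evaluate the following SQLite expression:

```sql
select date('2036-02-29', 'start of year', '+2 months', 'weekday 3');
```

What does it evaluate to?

2036-03-05

`start of year` rewinds 2036-02-29 to 2036-01-01.
Adding +2 months to 2036-01-01 gives 2036-03-01.
`weekday 3` advances to the next Wednesday; 2036-03-01 is a Saturday, so it moves forward to 2036-03-05.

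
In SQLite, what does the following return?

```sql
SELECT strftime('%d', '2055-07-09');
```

`%d` extracts the 2-digit day of month: 09.

09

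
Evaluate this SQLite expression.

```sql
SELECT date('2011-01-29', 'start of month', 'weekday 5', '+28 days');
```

`start of month` rewinds 2011-01-29 to 2011-01-01.
`weekday 5` advances to the next Friday; 2011-01-01 is a Saturday, so it moves forward to 2011-01-07.
January 2011 has 31 days; 24 remain after the 7th, so 25 days reach 2011-02-01.
Advancing 3 more days within February lands on 2011-02-04.

2011-02-04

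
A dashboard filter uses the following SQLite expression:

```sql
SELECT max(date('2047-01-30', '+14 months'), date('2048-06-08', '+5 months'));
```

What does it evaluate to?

2048-11-08

date('2047-01-30', '+14 months') → 2048-03-30.
date('2048-06-08', '+5 months') → 2048-11-08.
Later of the two is 2048-11-08.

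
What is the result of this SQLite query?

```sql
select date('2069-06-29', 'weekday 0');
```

2069-06-30

`weekday 0` advances to the next Sunday; 2069-06-29 is a Saturday, so it moves forward to 2069-06-30.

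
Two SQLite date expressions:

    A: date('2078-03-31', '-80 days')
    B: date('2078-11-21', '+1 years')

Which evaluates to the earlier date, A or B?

A = 2078-01-10.
B = 2079-11-21.
A is earlier.

A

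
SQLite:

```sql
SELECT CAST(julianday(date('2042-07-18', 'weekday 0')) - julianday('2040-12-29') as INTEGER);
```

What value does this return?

`weekday 0` advances to the next Sunday; 2042-07-18 is a Friday, so it moves forward to 2042-07-20.
2 days remain in December 2040 after the 29th (31 − 29).
Full months from January 2041 through June 2042 contribute their day counts.
Then 20 days into July 2042.
Total: 2 + 31 + 28 + 31 + 30 + 31 + 30 + 31 + 31 + 30 + 31 + 30 + 31 + 31 + 28 + 31 + 30 + 31 + 30 + 20 = 568.

568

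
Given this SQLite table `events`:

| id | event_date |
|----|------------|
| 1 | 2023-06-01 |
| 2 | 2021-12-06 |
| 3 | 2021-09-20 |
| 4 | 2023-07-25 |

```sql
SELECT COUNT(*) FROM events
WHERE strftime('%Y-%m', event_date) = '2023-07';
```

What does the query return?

Rows with year-month 2023-07: 2023-07-25 → 1.

1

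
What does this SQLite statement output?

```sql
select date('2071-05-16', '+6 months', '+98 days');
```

2072-02-22

Adding +6 months to 2071-05-16 gives 2071-11-16.
Applying '+98 days' to 2071-11-16: counting 98 days forward gives 2072-02-22.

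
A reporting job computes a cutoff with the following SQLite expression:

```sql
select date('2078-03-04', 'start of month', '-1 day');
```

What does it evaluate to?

`start of month` rewinds 2078-03-04 to 2078-03-01.
Going back 1 day from 2078-03-01 reaches 2078-02-28 (last day of February, 28 days).

2078-02-28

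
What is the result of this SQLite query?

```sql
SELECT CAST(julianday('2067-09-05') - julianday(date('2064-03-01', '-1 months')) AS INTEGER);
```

Adding -1 month to 2064-03-01 gives 2064-02-01.
28 days remain in February 2064 after the 1st (29 − 1).
Full months from March 2064 through August 2067 contribute their day counts.
Then 5 days into September 2067.
Total: 28 + 31 + 30 + 31 + 30 + 31 + 31 + 30 + 31 + 30 + 31 + 31 + 28 + 31 + 30 + 31 + 30 + 31 + 31 + 30 + 31 + 30 + 31 + 31 + 28 + 31 + 30 + 31 + 30 + 31 + 31 + 30 + 31 + 30 + 31 + 31 + 28 + 31 + 30 + 31 + 30 + 31 + 31 + 5 = 1312.

1312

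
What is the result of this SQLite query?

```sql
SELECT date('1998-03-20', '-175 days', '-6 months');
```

Applying '-175 days' to 1998-03-20: counting 175 days back gives 1997-09-26.
Adding -6 months to 1997-09-26 gives 1997-03-26.

1997-03-26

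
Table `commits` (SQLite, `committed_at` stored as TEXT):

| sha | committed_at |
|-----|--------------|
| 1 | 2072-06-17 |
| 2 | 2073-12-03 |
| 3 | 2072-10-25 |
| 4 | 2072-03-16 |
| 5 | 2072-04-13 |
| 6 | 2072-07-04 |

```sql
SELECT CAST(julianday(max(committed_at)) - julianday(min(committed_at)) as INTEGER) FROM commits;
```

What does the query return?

627

MIN = 2072-03-16, MAX = 2073-12-03.
15 days remain in March 2072 after the 16th (31 − 16).
Full months from April 2072 through November 2073 contribute their day counts.
Then 3 days into December 2073.
Total: 15 + 30 + 31 + 30 + 31 + 31 + 30 + 31 + 30 + 31 + 31 + 28 + 31 + 30 + 31 + 30 + 31 + 31 + 30 + 31 + 30 + 3 = 627.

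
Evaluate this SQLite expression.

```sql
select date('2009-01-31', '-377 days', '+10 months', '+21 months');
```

Applying '-377 days' to 2009-01-31: counting 377 days back gives 2008-01-20.
Adding +10 months to 2008-01-20 gives 2008-11-20.
Adding +21 months to 2008-11-20 gives 2010-08-20.

2010-08-20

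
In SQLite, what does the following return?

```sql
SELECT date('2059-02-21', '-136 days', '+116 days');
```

2059-02-01

Applying '-136 days' to 2059-02-21: counting 136 days back gives 2058-10-08.
Applying '+116 days' to 2058-10-08: counting 116 days forward gives 2059-02-01.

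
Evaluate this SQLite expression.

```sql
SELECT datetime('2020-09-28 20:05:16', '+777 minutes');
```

777 minutes = 12h 57m; +777 minutes from 2020-09-28 20:05:16 is 2020-09-29 09:02:16 (crosses midnight).

2020-09-29 09:02:16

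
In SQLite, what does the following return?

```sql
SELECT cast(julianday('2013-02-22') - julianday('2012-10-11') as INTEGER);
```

20 days remain in October 2012 after the 11th (31 − 11).
November 2012: 30 days.
December 2012: 31 days.
January 2013: 31 days.
Then 22 days into February 2013.
Total: 20 + 30 + 31 + 31 + 22 = 134.

134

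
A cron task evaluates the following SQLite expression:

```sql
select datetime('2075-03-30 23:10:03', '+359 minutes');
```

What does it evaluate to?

2075-03-31 05:09:03

359 minutes = 5h 59m; +359 minutes from 2075-03-30 23:10:03 is 2075-03-31 05:09:03 (crosses midnight).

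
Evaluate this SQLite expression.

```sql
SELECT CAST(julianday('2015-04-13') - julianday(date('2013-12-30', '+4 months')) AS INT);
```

Adding +4 months to 2013-12-30 gives 2014-04-30.
0 days remain in April 2014 after the 30th (30 − 30).
Full months from May 2014 through March 2015 contribute their day counts.
Then 13 days into April 2015.
Total: 0 + 31 + 30 + 31 + 31 + 30 + 31 + 30 + 31 + 31 + 28 + 31 + 13 = 348.

348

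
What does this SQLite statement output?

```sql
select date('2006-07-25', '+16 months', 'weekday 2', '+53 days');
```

2008-01-19

Adding +16 months to 2006-07-25 gives 2007-11-25.
`weekday 2` advances to the next Tuesday; 2007-11-25 is a Sunday, so it moves forward to 2007-11-27.
Applying '+53 days' to 2007-11-27: counting 53 days forward gives 2008-01-19.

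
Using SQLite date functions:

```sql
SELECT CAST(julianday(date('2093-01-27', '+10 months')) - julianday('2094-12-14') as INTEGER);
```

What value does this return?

Adding +10 months to 2093-01-27 gives 2093-11-27.
3 days remain in November 2093 after the 27th (30 − 27).
Full months from December 2093 through November 2094 contribute their day counts.
Then 14 days into December 2094.
Total: 3 + 31 + 31 + 28 + 31 + 30 + 31 + 30 + 31 + 31 + 30 + 31 + 30 + 14 = 382.
The subtraction is earlier − later, so the result is −382 → -382.

-382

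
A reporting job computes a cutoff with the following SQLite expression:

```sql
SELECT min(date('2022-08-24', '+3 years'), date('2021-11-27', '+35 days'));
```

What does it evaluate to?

2022-01-01

date('2022-08-24', '+3 years') → 2025-08-24.
date('2021-11-27', '+35 days') → 2022-01-01.
Earlier of the two is 2022-01-01.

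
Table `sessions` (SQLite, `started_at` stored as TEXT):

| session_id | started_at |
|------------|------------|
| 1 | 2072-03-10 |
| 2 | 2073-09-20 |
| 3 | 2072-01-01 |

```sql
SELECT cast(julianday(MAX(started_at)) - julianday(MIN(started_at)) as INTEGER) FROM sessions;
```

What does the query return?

628

MIN = 2072-01-01, MAX = 2073-09-20.
30 days remain in January 2072 after the 1st (31 − 1).
Full months from February 2072 through August 2073 contribute their day counts.
Then 20 days into September 2073.
Total: 30 + 29 + 31 + 30 + 31 + 30 + 31 + 31 + 30 + 31 + 30 + 31 + 31 + 28 + 31 + 30 + 31 + 30 + 31 + 31 + 20 = 628.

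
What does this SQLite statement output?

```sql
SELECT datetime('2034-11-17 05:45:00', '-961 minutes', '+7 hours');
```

961 minutes = 16h 1m; -961 minutes from 2034-11-17 05:45:00 is 2034-11-16 13:44:00 (crosses midnight).
+7 hours from 2034-11-16 13:44:00 is 2034-11-16 20:44:00.

2034-11-16 20:44:00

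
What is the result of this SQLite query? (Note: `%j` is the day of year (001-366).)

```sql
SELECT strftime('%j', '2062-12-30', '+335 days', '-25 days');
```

First apply '+335 days', '-25 days': 2062-12-30 → 2063-11-05.
Day-of-year for 2063-11-05: days since 2063-01-01 inclusive = 309, zero-padded to 309.

309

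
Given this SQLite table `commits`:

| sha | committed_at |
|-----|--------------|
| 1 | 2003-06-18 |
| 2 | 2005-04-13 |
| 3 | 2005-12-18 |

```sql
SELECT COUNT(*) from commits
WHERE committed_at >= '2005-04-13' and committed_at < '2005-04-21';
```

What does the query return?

1

Rows in [2005-04-13, 2005-04-21): 2005-04-13 → 1 row.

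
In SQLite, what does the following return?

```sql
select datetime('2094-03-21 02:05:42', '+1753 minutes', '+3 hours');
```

2094-03-22 10:18:42

1753 minutes = 29h 13m; +1753 minutes from 2094-03-21 02:05:42 is 2094-03-22 07:18:42 (crosses midnight).
+3 hours from 2094-03-22 07:18:42 is 2094-03-22 10:18:42.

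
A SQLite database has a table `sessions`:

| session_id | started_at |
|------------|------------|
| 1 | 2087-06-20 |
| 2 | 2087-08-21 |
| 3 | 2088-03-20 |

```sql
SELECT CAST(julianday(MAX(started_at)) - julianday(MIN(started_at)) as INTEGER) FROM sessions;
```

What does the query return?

MIN = 2087-06-20, MAX = 2088-03-20.
10 days remain in June 2087 after the 20th (30 − 20).
Full months from July 2087 through February 2088 contribute their day counts.
Then 20 days into March 2088.
Total: 10 + 31 + 31 + 30 + 31 + 30 + 31 + 31 + 29 + 20 = 274.

274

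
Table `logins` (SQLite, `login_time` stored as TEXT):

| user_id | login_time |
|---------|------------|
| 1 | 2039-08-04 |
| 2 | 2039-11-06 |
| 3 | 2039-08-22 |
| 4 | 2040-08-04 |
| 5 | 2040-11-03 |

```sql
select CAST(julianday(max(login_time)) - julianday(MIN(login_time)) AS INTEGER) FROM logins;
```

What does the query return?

MIN = 2039-08-04, MAX = 2040-11-03.
27 days remain in August 2039 after the 4th (31 − 4).
Full months from September 2039 through October 2040 contribute their day counts.
Then 3 days into November 2040.
Total: 27 + 30 + 31 + 30 + 31 + 31 + 29 + 31 + 30 + 31 + 30 + 31 + 31 + 30 + 31 + 3 = 457.

457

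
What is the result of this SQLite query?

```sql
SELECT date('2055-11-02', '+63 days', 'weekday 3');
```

Applying '+63 days' to 2055-11-02: counting 63 days forward gives 2056-01-04.
`weekday 3` advances to the next Wednesday; 2056-01-04 is a Tuesday, so it moves forward to 2056-01-05.

2056-01-05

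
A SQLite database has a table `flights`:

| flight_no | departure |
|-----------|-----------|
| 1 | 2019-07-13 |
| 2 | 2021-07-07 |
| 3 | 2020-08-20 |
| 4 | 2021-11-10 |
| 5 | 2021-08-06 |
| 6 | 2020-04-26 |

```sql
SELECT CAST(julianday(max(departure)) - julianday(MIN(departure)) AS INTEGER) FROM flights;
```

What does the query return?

851

MIN = 2019-07-13, MAX = 2021-11-10.
18 days remain in July 2019 after the 13th (31 − 13).
Full months from August 2019 through October 2021 contribute their day counts.
Then 10 days into November 2021.
Total: 18 + 31 + 30 + 31 + 30 + 31 + 31 + 29 + 31 + 30 + 31 + 30 + 31 + 31 + 30 + 31 + 30 + 31 + 31 + 28 + 31 + 30 + 31 + 30 + 31 + 31 + 30 + 31 + 10 = 851.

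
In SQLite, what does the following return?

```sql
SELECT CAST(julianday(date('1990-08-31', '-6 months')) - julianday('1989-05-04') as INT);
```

Adding -6 months to 1990-08-31 targets 1990-02-31. February 1990 has only 28 days, so SQLite normalizes the 3-day overflow forward to 1990-03-03.
27 days remain in May 1989 after the 4th (31 − 4).
Full months from June 1989 through February 1990 contribute their day counts.
Then 3 days into March 1990.
Total: 27 + 30 + 31 + 31 + 30 + 31 + 30 + 31 + 31 + 28 + 3 = 303.

303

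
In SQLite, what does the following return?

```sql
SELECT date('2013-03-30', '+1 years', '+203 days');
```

Adding +1 year to 2013-03-30 gives 2014-03-30.
Applying '+203 days' to 2014-03-30: counting 203 days forward gives 2014-10-19.

2014-10-19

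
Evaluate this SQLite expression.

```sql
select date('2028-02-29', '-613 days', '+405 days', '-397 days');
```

Applying '-613 days' to 2028-02-29: counting 613 days back gives 2026-06-26.
Applying '+405 days' to 2026-06-26: counting 405 days forward gives 2027-08-05.
Applying '-397 days' to 2027-08-05: counting 397 days back gives 2026-07-04.

2026-07-04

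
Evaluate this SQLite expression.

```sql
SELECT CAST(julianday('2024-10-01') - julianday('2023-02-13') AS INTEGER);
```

15 days remain in February 2023 after the 13th (28 − 13).
Full months from March 2023 through September 2024 contribute their day counts.
Then 1 day into October 2024.
Total: 15 + 31 + 30 + 31 + 30 + 31 + 31 + 30 + 31 + 30 + 31 + 31 + 29 + 31 + 30 + 31 + 30 + 31 + 31 + 30 + 1 = 596.

596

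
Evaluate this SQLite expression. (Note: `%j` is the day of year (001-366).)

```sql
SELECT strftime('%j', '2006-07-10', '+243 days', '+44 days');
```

113

First apply '+243 days', '+44 days': 2006-07-10 → 2007-04-23.
Day-of-year for 2007-04-23: days since 2007-01-01 inclusive = 113, zero-padded to 113.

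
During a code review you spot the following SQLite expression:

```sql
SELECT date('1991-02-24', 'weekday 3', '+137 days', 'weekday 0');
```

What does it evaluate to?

1991-07-14

`weekday 3` advances to the next Wednesday; 1991-02-24 is a Sunday, so it moves forward to 1991-02-27.
Applying '+137 days' to 1991-02-27: counting 137 days forward gives 1991-07-14.
`weekday 0` advances to the next Sunday; 1991-07-14 is already a Sunday, so it stays at 1991-07-14.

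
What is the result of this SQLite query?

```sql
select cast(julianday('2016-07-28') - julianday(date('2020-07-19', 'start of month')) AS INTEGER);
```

`start of month` rewinds 2020-07-19 to 2020-07-01.
3 days remain in July 2016 after the 28th (31 − 28).
Full months from August 2016 through June 2020 contribute their day counts.
Then 1 day into July 2020.
Total: 3 + 31 + 30 + 31 + 30 + 31 + 31 + 28 + 31 + 30 + 31 + 30 + 31 + 31 + 30 + 31 + 30 + 31 + 31 + 28 + 31 + 30 + 31 + 30 + 31 + 31 + 30 + 31 + 30 + 31 + 31 + 28 + 31 + 30 + 31 + 30 + 31 + 31 + 30 + 31 + 30 + 31 + 31 + 29 + 31 + 30 + 31 + 30 + 1 = 1434.
The subtraction is earlier − later, so the result is −1434 → -1434.

-1434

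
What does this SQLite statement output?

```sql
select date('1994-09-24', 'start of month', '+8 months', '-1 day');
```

1995-04-30

`start of month` rewinds 1994-09-24 to 1994-09-01.
Adding +8 months to 1994-09-01 gives 1995-05-01.
Going back 1 day from 1995-05-01 reaches 1995-04-30 (last day of April, 30 days).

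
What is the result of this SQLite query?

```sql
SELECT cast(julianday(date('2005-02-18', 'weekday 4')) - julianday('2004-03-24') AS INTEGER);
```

337

`weekday 4` advances to the next Thursday; 2005-02-18 is a Friday, so it moves forward to 2005-02-24.
7 days remain in March 2004 after the 24th (31 − 24).
Full months from April 2004 through January 2005 contribute their day counts.
Then 24 days into February 2005.
Total: 7 + 30 + 31 + 30 + 31 + 31 + 30 + 31 + 30 + 31 + 31 + 24 = 337.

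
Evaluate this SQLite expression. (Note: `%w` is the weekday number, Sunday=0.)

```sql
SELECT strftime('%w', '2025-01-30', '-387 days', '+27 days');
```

First apply '-387 days', '+27 days': 2025-01-30 → 2024-02-05.
2024-02-05 is a Monday; with Sunday=0 that is 1.

1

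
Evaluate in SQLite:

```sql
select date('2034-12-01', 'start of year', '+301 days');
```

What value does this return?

`start of year` rewinds 2034-12-01 to 2034-01-01.
Applying '+301 days' to 2034-01-01: counting 301 days forward gives 2034-10-29.

2034-10-29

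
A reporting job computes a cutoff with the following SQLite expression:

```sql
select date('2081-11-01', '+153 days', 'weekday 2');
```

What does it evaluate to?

Applying '+153 days' to 2081-11-01: counting 153 days forward gives 2082-04-03.
`weekday 2` advances to the next Tuesday; 2082-04-03 is a Friday, so it moves forward to 2082-04-07.

2082-04-07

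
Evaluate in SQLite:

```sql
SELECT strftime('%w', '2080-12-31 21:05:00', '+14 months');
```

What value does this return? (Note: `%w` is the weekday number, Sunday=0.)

2

First apply '+14 months': 2080-12-31 21:05:00 → 2082-03-03 21:05:00.
2082-03-03 is a Tuesday; with Sunday=0 that is 2.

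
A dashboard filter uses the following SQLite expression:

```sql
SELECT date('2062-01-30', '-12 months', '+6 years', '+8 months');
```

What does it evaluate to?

Adding -12 months to 2062-01-30 gives 2061-01-30.
Adding +6 years to 2061-01-30 gives 2067-01-30.
Adding +8 months to 2067-01-30 gives 2067-09-30.

2067-09-30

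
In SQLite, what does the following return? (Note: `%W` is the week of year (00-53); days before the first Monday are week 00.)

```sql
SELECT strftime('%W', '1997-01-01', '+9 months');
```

First apply '+9 months': 1997-01-01 → 1997-10-01.
1997-10-01 is a Wednesday. SQLite's %W counts Mondays since the year started; the result is 39.

39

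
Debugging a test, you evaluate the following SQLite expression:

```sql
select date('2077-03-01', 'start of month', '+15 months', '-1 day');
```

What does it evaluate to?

`start of month` rewinds 2077-03-01 to 2077-03-01.
Adding +15 months to 2077-03-01 gives 2078-06-01.
Going back 1 day from 2078-06-01 reaches 2078-05-31 (last day of May, 31 days).

2078-05-31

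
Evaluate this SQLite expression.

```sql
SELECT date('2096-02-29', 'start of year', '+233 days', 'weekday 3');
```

2096-08-22

`start of year` rewinds 2096-02-29 to 2096-01-01.
Applying '+233 days' to 2096-01-01: counting 233 days forward gives 2096-08-21.
`weekday 3` advances to the next Wednesday; 2096-08-21 is a Tuesday, so it moves forward to 2096-08-22.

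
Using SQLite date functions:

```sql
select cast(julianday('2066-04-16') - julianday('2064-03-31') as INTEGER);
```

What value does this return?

746

0 days remain in March 2064 after the 31st (31 − 31).
Full months from April 2064 through March 2066 contribute their day counts.
Then 16 days into April 2066.
Total: 0 + 30 + 31 + 30 + 31 + 31 + 30 + 31 + 30 + 31 + 31 + 28 + 31 + 30 + 31 + 30 + 31 + 31 + 30 + 31 + 30 + 31 + 31 + 28 + 31 + 16 = 746.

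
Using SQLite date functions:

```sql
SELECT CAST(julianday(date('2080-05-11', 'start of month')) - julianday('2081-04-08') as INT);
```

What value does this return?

`start of month` rewinds 2080-05-11 to 2080-05-01.
30 days remain in May 2080 after the 1st (31 − 1).
Full months from June 2080 through March 2081 contribute their day counts.
Then 8 days into April 2081.
Total: 30 + 30 + 31 + 31 + 30 + 31 + 30 + 31 + 31 + 28 + 31 + 8 = 342.
The subtraction is earlier − later, so the result is −342 → -342.

-342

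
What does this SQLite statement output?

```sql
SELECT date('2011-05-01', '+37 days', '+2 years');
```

2013-06-07

May 2011 has 31 days; 30 remain after the 1st, so 31 days reach 2011-06-01.
Advancing 6 more days within June lands on 2011-06-07.
Adding +2 years to 2011-06-07 gives 2013-06-07.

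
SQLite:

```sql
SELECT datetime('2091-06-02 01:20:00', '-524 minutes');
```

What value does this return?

2091-06-01 16:36:00

524 minutes = 8h 44m; -524 minutes from 2091-06-02 01:20:00 is 2091-06-01 16:36:00 (crosses midnight).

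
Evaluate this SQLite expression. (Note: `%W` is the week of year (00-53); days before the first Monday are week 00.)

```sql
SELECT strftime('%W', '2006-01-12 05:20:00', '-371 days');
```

01

First apply '-371 days': 2006-01-12 05:20:00 → 2005-01-06 05:20:00.
2005-01-06 is a Thursday. SQLite's %W counts Mondays since the year started; the result is 01.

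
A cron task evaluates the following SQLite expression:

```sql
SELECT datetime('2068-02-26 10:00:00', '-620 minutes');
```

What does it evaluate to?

2068-02-25 23:40:00

620 minutes = 10h 20m; -620 minutes from 2068-02-26 10:00:00 is 2068-02-25 23:40:00 (crosses midnight).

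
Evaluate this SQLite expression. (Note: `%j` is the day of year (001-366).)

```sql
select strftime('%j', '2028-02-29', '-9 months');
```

149

First apply '-9 months': 2028-02-29 → 2027-05-29.
Day-of-year for 2027-05-29: days since 2027-01-01 inclusive = 149, zero-padded to 149.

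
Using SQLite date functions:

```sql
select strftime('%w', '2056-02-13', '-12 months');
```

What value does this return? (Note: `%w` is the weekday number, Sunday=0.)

6

First apply '-12 months': 2056-02-13 → 2055-02-13.
2055-02-13 is a Saturday; with Sunday=0 that is 6.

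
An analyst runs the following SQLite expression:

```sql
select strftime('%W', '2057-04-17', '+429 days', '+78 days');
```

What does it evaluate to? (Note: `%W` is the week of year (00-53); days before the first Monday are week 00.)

First apply '+429 days', '+78 days': 2057-04-17 → 2058-09-06.
2058-09-06 is a Friday. SQLite's %W counts Mondays since the year started; the result is 35.

35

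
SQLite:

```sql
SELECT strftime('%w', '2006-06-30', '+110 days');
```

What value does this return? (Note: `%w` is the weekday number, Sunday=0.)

First apply '+110 days': 2006-06-30 → 2006-10-18.
2006-10-18 is a Wednesday; with Sunday=0 that is 3.

3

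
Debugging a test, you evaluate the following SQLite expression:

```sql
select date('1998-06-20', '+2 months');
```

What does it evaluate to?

1998-08-20

Adding +2 months to 1998-06-20 gives 1998-08-20.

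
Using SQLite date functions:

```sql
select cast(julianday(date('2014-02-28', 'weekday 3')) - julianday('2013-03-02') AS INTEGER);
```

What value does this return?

368

`weekday 3` advances to the next Wednesday; 2014-02-28 is a Friday, so it moves forward to 2014-03-05.
29 days remain in March 2013 after the 2nd (31 − 2).
Full months from April 2013 through February 2014 contribute their day counts.
Then 5 days into March 2014.
Total: 29 + 30 + 31 + 30 + 31 + 31 + 30 + 31 + 30 + 31 + 31 + 28 + 5 = 368.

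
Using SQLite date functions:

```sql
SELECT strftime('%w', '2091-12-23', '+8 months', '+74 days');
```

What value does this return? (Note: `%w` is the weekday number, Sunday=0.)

3

First apply '+8 months', '+74 days': 2091-12-23 → 2092-11-05.
2092-11-05 is a Wednesday; with Sunday=0 that is 3.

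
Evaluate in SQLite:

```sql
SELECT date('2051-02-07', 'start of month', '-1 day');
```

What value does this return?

`start of month` rewinds 2051-02-07 to 2051-02-01.
Going back 1 day from 2051-02-01 reaches 2051-01-31 (last day of January, 31 days).

2051-01-31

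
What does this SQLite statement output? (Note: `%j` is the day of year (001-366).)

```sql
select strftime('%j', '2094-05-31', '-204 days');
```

First apply '-204 days': 2094-05-31 → 2093-11-08.
Day-of-year for 2093-11-08: days since 2093-01-01 inclusive = 312, zero-padded to 312.

312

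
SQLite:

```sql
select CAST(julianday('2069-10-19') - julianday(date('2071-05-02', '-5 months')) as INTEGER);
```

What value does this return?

-409

Adding -5 months to 2071-05-02 gives 2070-12-02.
12 days remain in October 2069 after the 19th (31 − 19).
Full months from November 2069 through November 2070 contribute their day counts.
Then 2 days into December 2070.
Total: 12 + 30 + 31 + 31 + 28 + 31 + 30 + 31 + 30 + 31 + 31 + 30 + 31 + 30 + 2 = 409.
The subtraction is earlier − later, so the result is −409 → -409.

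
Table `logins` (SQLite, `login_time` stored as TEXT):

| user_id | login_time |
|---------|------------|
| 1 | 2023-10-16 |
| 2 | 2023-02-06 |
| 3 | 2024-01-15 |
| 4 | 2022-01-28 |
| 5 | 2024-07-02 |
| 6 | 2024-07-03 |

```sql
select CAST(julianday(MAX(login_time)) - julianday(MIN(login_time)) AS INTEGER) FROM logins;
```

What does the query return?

MIN = 2022-01-28, MAX = 2024-07-03.
3 days remain in January 2022 after the 28th (31 − 28).
Full months from February 2022 through June 2024 contribute their day counts.
Then 3 days into July 2024.
Total: 3 + 28 + 31 + 30 + 31 + 30 + 31 + 31 + 30 + 31 + 30 + 31 + 31 + 28 + 31 + 30 + 31 + 30 + 31 + 31 + 30 + 31 + 30 + 31 + 31 + 29 + 31 + 30 + 31 + 30 + 3 = 887.

887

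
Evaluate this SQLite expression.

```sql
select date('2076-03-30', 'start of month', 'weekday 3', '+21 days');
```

`start of month` rewinds 2076-03-30 to 2076-03-01.
`weekday 3` advances to the next Wednesday; 2076-03-01 is a Sunday, so it moves forward to 2076-03-04.
Advancing 21 more days within March lands on 2076-03-25.

2076-03-25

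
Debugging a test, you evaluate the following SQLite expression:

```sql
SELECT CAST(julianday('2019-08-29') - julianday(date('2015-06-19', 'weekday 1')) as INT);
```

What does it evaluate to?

`weekday 1` advances to the next Monday; 2015-06-19 is a Friday, so it moves forward to 2015-06-22.
8 days remain in June 2015 after the 22nd (30 − 22).
Full months from July 2015 through July 2019 contribute their day counts.
Then 29 days into August 2019.
Total: 8 + 31 + 31 + 30 + 31 + 30 + 31 + 31 + 29 + 31 + 30 + 31 + 30 + 31 + 31 + 30 + 31 + 30 + 31 + 31 + 28 + 31 + 30 + 31 + 30 + 31 + 31 + 30 + 31 + 30 + 31 + 31 + 28 + 31 + 30 + 31 + 30 + 31 + 31 + 30 + 31 + 30 + 31 + 31 + 28 + 31 + 30 + 31 + 30 + 31 + 29 = 1529.

1529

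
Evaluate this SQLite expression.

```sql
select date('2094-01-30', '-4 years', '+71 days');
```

Adding -4 years to 2094-01-30 gives 2090-01-30.
Applying '+71 days' to 2090-01-30: counting 71 days forward gives 2090-04-11.

2090-04-11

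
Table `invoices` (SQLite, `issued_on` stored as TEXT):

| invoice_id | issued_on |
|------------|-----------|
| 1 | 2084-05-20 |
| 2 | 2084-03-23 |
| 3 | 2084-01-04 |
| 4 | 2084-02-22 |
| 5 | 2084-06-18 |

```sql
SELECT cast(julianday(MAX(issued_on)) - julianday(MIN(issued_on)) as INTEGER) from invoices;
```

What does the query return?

MIN = 2084-01-04, MAX = 2084-06-18.
27 days remain in January 2084 after the 4th (31 − 4).
February 2084: 29 days (leap year).
March 2084: 31 days.
April 2084: 30 days.
May 2084: 31 days.
Then 18 days into June 2084.
Total: 27 + 29 + 31 + 30 + 31 + 18 = 166.

166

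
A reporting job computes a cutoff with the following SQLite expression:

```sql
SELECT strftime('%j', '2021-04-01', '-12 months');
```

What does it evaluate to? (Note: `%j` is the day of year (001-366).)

First apply '-12 months': 2021-04-01 → 2020-04-01.
Day-of-year for 2020-04-01: days since 2020-01-01 inclusive = 92, zero-padded to 092.

092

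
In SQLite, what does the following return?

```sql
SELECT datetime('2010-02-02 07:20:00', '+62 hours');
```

+62 hours from 2010-02-02 07:20:00 is 2010-02-04 21:20:00 (crosses midnight).

2010-02-04 21:20:00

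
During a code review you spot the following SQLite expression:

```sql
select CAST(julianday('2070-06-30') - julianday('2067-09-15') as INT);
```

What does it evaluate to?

15 days remain in September 2067 after the 15th (30 − 15).
Full months from October 2067 through May 2070 contribute their day counts.
Then 30 days into June 2070.
Total: 15 + 31 + 30 + 31 + 31 + 29 + 31 + 30 + 31 + 30 + 31 + 31 + 30 + 31 + 30 + 31 + 31 + 28 + 31 + 30 + 31 + 30 + 31 + 31 + 30 + 31 + 30 + 31 + 31 + 28 + 31 + 30 + 31 + 30 = 1019.

1019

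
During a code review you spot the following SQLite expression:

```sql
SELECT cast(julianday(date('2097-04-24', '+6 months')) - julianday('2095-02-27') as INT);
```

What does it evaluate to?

970

Adding +6 months to 2097-04-24 gives 2097-10-24.
1 day remains in February 2095 after the 27th (28 − 27).
Full months from March 2095 through September 2097 contribute their day counts.
Then 24 days into October 2097.
Total: 1 + 31 + 30 + 31 + 30 + 31 + 31 + 30 + 31 + 30 + 31 + 31 + 29 + 31 + 30 + 31 + 30 + 31 + 31 + 30 + 31 + 30 + 31 + 31 + 28 + 31 + 30 + 31 + 30 + 31 + 31 + 30 + 24 = 970.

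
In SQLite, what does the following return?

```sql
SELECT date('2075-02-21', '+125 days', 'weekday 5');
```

Applying '+125 days' to 2075-02-21: counting 125 days forward gives 2075-06-26.
`weekday 5` advances to the next Friday; 2075-06-26 is a Wednesday, so it moves forward to 2075-06-28.

2075-06-28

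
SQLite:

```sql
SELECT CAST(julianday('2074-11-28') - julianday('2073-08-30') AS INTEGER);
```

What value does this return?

455

1 day remains in August 2073 after the 30th (31 − 30).
Full months from September 2073 through October 2074 contribute their day counts.
Then 28 days into November 2074.
Total: 1 + 30 + 31 + 30 + 31 + 31 + 28 + 31 + 30 + 31 + 30 + 31 + 31 + 30 + 31 + 28 = 455.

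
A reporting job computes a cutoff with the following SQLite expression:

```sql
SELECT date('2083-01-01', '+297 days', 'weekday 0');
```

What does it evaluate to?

2083-10-31

Applying '+297 days' to 2083-01-01: counting 297 days forward gives 2083-10-25.
`weekday 0` advances to the next Sunday; 2083-10-25 is a Monday, so it moves forward to 2083-10-31.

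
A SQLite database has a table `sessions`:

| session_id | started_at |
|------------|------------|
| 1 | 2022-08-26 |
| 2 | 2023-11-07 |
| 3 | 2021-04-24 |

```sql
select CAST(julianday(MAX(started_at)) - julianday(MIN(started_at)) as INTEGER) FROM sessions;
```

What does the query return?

927

MIN = 2021-04-24, MAX = 2023-11-07.
6 days remain in April 2021 after the 24th (30 − 24).
Full months from May 2021 through October 2023 contribute their day counts.
Then 7 days into November 2023.
Total: 6 + 31 + 30 + 31 + 31 + 30 + 31 + 30 + 31 + 31 + 28 + 31 + 30 + 31 + 30 + 31 + 31 + 30 + 31 + 30 + 31 + 31 + 28 + 31 + 30 + 31 + 30 + 31 + 31 + 30 + 31 + 7 = 927.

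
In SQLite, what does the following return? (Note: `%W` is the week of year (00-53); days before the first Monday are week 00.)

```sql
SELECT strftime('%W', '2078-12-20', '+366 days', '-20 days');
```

First apply '+366 days', '-20 days': 2078-12-20 → 2079-12-01.
2079-12-01 is a Friday. SQLite's %W counts Mondays since the year started; the result is 48.

48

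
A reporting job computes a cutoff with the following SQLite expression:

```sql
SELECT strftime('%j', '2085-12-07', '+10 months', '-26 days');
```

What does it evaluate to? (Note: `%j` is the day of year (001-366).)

First apply '+10 months', '-26 days': 2085-12-07 → 2086-09-11.
Day-of-year for 2086-09-11: days since 2086-01-01 inclusive = 254, zero-padded to 254.

254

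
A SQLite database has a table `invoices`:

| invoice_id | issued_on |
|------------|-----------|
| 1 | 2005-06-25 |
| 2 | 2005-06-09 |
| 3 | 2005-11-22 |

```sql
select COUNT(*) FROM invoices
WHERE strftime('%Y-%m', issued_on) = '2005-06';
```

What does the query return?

Rows with year-month 2005-06: 2005-06-25, 2005-06-09 → 2.

2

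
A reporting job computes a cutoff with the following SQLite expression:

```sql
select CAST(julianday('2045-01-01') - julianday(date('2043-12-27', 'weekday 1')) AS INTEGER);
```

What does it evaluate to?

370

`weekday 1` advances to the next Monday; 2043-12-27 is a Sunday, so it moves forward to 2043-12-28.
3 days remain in December 2043 after the 28th (31 − 28).
Full months from January 2044 through December 2044 contribute their day counts.
Then 1 day into January 2045.
Total: 3 + 31 + 29 + 31 + 30 + 31 + 30 + 31 + 31 + 30 + 31 + 30 + 31 + 1 = 370.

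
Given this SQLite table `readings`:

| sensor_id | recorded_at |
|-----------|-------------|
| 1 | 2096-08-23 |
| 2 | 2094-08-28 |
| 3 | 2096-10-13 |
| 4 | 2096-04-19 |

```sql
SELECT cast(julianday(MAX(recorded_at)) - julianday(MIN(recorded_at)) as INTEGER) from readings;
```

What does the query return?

MIN = 2094-08-28, MAX = 2096-10-13.
3 days remain in August 2094 after the 28th (31 − 28).
Full months from September 2094 through September 2096 contribute their day counts.
Then 13 days into October 2096.
Total: 3 + 30 + 31 + 30 + 31 + 31 + 28 + 31 + 30 + 31 + 30 + 31 + 31 + 30 + 31 + 30 + 31 + 31 + 29 + 31 + 30 + 31 + 30 + 31 + 31 + 30 + 13 = 777.

777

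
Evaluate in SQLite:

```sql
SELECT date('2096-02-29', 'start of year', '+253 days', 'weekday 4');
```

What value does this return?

`start of year` rewinds 2096-02-29 to 2096-01-01.
Applying '+253 days' to 2096-01-01: counting 253 days forward gives 2096-09-10.
`weekday 4` advances to the next Thursday; 2096-09-10 is a Monday, so it moves forward to 2096-09-13.

2096-09-13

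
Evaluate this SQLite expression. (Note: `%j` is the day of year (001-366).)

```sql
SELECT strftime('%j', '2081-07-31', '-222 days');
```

356

First apply '-222 days': 2081-07-31 → 2080-12-21.
Day-of-year for 2080-12-21: days since 2080-01-01 inclusive = 356, zero-padded to 356.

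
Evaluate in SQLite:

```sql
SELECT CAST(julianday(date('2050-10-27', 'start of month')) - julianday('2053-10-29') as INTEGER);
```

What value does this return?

`start of month` rewinds 2050-10-27 to 2050-10-01.
30 days remain in October 2050 after the 1st (31 − 1).
Full months from November 2050 through September 2053 contribute their day counts.
Then 29 days into October 2053.
Total: 30 + 30 + 31 + 31 + 28 + 31 + 30 + 31 + 30 + 31 + 31 + 30 + 31 + 30 + 31 + 31 + 29 + 31 + 30 + 31 + 30 + 31 + 31 + 30 + 31 + 30 + 31 + 31 + 28 + 31 + 30 + 31 + 30 + 31 + 31 + 30 + 29 = 1124.
The subtraction is earlier − later, so the result is −1124 → -1124.

-1124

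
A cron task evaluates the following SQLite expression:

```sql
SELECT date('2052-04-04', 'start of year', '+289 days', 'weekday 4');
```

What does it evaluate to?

`start of year` rewinds 2052-04-04 to 2052-01-01.
Applying '+289 days' to 2052-01-01: counting 289 days forward gives 2052-10-16.
`weekday 4` advances to the next Thursday; 2052-10-16 is a Wednesday, so it moves forward to 2052-10-17.

2052-10-17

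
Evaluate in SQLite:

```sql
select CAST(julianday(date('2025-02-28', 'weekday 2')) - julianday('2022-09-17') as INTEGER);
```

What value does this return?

`weekday 2` advances to the next Tuesday; 2025-02-28 is a Friday, so it moves forward to 2025-03-04.
13 days remain in September 2022 after the 17th (30 − 17).
Full months from October 2022 through February 2025 contribute their day counts.
Then 4 days into March 2025.
Total: 13 + 31 + 30 + 31 + 31 + 28 + 31 + 30 + 31 + 30 + 31 + 31 + 30 + 31 + 30 + 31 + 31 + 29 + 31 + 30 + 31 + 30 + 31 + 31 + 30 + 31 + 30 + 31 + 31 + 28 + 4 = 899.

899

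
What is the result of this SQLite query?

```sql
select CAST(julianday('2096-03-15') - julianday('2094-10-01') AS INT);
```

30 days remain in October 2094 after the 1st (31 − 1).
Full months from November 2094 through February 2096 contribute their day counts.
Then 15 days into March 2096.
Total: 30 + 30 + 31 + 31 + 28 + 31 + 30 + 31 + 30 + 31 + 31 + 30 + 31 + 30 + 31 + 31 + 29 + 15 = 531.

531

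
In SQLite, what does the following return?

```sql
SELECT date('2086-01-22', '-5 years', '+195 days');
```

Adding -5 years to 2086-01-22 gives 2081-01-22.
Applying '+195 days' to 2081-01-22: counting 195 days forward gives 2081-08-05.

2081-08-05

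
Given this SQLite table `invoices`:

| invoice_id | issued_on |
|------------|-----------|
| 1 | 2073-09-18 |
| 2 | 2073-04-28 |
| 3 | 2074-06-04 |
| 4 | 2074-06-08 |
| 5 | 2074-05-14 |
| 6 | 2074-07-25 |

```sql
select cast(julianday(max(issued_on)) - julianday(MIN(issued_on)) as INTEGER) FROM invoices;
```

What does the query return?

MIN = 2073-04-28, MAX = 2074-07-25.
2 days remain in April 2073 after the 28th (30 − 28).
Full months from May 2073 through June 2074 contribute their day counts.
Then 25 days into July 2074.
Total: 2 + 31 + 30 + 31 + 31 + 30 + 31 + 30 + 31 + 31 + 28 + 31 + 30 + 31 + 30 + 25 = 453.

453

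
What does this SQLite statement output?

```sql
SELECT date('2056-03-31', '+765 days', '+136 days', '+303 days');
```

Applying '+765 days' to 2056-03-31: counting 765 days forward gives 2058-05-05.
Applying '+136 days' to 2058-05-05: counting 136 days forward gives 2058-09-18.
Applying '+303 days' to 2058-09-18: counting 303 days forward gives 2059-07-18.

2059-07-18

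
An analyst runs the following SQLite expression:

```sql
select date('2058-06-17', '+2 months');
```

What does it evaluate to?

Adding +2 months to 2058-06-17 gives 2058-08-17.

2058-08-17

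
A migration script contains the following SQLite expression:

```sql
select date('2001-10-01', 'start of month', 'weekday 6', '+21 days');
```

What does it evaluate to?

2001-10-27

`start of month` rewinds 2001-10-01 to 2001-10-01.
`weekday 6` advances to the next Saturday; 2001-10-01 is a Monday, so it moves forward to 2001-10-06.
Advancing 21 more days within October lands on 2001-10-27.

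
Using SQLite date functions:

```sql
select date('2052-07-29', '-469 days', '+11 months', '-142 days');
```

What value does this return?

Applying '-469 days' to 2052-07-29: counting 469 days back gives 2051-04-17.
Adding +11 months to 2051-04-17 gives 2052-03-17.
Applying '-142 days' to 2052-03-17: counting 142 days back gives 2051-10-27.

2051-10-27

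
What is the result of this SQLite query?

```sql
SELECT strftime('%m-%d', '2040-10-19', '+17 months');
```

First apply '+17 months': 2040-10-19 → 2042-03-19.
`%m-%d` extracts the month-day: 03-19.

03-19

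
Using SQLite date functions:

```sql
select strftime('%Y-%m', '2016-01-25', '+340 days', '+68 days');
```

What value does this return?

2017-03

First apply '+340 days', '+68 days': 2016-01-25 → 2017-03-08.
`%Y-%m` extracts the year-month: 2017-03.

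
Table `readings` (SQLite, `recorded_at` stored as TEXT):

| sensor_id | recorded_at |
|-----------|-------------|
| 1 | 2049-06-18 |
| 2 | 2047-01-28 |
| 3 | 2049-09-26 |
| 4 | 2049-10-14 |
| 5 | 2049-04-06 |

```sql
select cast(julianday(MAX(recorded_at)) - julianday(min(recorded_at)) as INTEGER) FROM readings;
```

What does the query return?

990

MIN = 2047-01-28, MAX = 2049-10-14.
3 days remain in January 2047 after the 28th (31 − 28).
Full months from February 2047 through September 2049 contribute their day counts.
Then 14 days into October 2049.
Total: 3 + 28 + 31 + 30 + 31 + 30 + 31 + 31 + 30 + 31 + 30 + 31 + 31 + 29 + 31 + 30 + 31 + 30 + 31 + 31 + 30 + 31 + 30 + 31 + 31 + 28 + 31 + 30 + 31 + 30 + 31 + 31 + 30 + 14 = 990.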